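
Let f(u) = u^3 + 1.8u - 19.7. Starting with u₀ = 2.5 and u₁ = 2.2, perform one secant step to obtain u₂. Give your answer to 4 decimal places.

2.4769

f(2.5) = 0.425000, f(2.2) = -5.092000
u₂ = 2.200000 − (-5.092000)·(2.200000 − 2.500000) / (-5.092000 − 0.425000) = 2.200000 − (1.527600)/(-5.517000) = 2.476890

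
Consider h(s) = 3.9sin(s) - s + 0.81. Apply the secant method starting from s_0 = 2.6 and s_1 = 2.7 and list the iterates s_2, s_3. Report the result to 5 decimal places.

h(2.6) = 0.2204554, h(2.7) = -0.2232185
s_2 = 2.7000000 − (-0.2232185)·(2.7000000 − 2.6000000) / (-0.2232185 − 0.2204554) = 2.7000000 − (-0.0223218)/(-0.4436738) = 2.6496886
h(2.6496886) = 0.0023010
s_3 = 2.6496886 − 0.0023010·(2.6496886 − 2.7000000) / (0.0023010 − (-0.2232185)) = 2.6496886 − (-0.0001158)/(0.2255195) = 2.6502019

2.64969, 2.65020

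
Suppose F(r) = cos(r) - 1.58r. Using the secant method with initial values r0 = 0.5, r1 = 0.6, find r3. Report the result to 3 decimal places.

F(0.5) = 0.08758, F(0.6) = -0.12266
r2 = 0.60000 − (-0.12266)·(0.60000 − 0.50000) / (-0.12266 − 0.08758) = 0.60000 − (-0.01227)/(-0.21025) = 0.54166
F(0.54166) = 0.00104
r3 = 0.54166 − 0.00104·(0.54166 − 0.60000) / (0.00104 − (-0.12266)) = 0.54166 − (-0.00006)/(0.12370) = 0.54215

0.542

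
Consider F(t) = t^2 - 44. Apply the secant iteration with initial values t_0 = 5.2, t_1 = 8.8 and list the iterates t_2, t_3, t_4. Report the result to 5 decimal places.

F(5.2) = -16.9600000, F(8.8) = 33.4400000
t_2 = 8.8000000 − 33.4400000·(8.8000000 − 5.2000000) / (33.4400000 − (-16.9600000)) = 8.8000000 − (120.3840000)/(50.4000000) = 6.4114286
F(6.4114286) = -2.8935837
t_3 = 6.4114286 − (-2.8935837)·(6.4114286 − 8.8000000) / (-2.8935837 − 33.4400000) = 6.4114286 − (6.9115313)/(-36.3335837) = 6.6016529
F(6.6016529) = -0.4181791
t_4 = 6.6016529 − (-0.4181791)·(6.6016529 − 6.4114286) / (-0.4181791 − (-2.8935837)) = 6.6016529 − (-0.0795478)/(2.4754046) = 6.6337882

6.41143, 6.60165, 6.63379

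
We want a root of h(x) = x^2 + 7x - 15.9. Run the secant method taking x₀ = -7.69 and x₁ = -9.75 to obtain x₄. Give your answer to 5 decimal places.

-8.80574

h(-7.69) = -10.5939000, h(-9.75) = 10.9125000
x₂ = -9.7500000 − 10.9125000·(-9.7500000 − (-7.6900000)) / (10.9125000 − (-10.5939000)) = -9.7500000 − (-22.4797500)/(21.5064000) = -8.7047414
h(-8.7047414) = -1.0606672
x₃ = -8.7047414 − (-1.0606672)·(-8.7047414 − (-9.7500000)) / (-1.0606672 − 10.9125000) = -8.7047414 − (-1.1086715)/(-11.9731672) = -8.7973377
h(-8.7973377) = -0.0882130
x₄ = -8.7973377 − (-0.0882130)·(-8.7973377 − (-8.7047414)) / (-0.0882130 − (-1.0606672)) = -8.7973377 − (0.0081682)/(0.9724541) = -8.8057373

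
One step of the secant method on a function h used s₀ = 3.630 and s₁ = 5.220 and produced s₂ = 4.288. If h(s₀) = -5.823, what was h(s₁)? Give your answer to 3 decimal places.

8.248

The secant line through (3.630, -5.823) and (5.220, h(s₁)) crosses zero at s₂ = 4.288.
So (3.630, -5.823), (5.220, h(s₁)), (4.288, 0) are collinear:
h(s₁) = -5.823 · (5.220 − 4.288) / (3.630 − 4.288) = -5.823 · (0.93200)/(-0.65800) = 8.24778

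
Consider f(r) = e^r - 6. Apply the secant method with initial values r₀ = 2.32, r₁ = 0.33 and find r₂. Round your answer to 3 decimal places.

f(2.32) = 4.17567, f(0.33) = -4.60903
r₂ = 0.33000 − (-4.60903)·(0.33000 − 2.32000) / (-4.60903 − 4.17567) = 0.33000 − (9.17197)/(-8.78471) = 1.37408

1.374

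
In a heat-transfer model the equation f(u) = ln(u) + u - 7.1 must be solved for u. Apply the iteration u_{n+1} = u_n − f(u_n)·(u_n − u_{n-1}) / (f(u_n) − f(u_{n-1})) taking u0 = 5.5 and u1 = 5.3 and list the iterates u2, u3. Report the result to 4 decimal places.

5.4116, 5.4115

f(5.5) = 0.104748, f(5.3) = -0.132293
u2 = 5.300000 − (-0.132293)·(5.300000 − 5.500000) / (-0.132293 − 0.104748) = 5.300000 − (0.026459)/(-0.237041) = 5.411620
f(5.411620) = 0.000169
u3 = 5.411620 − 0.000169·(5.411620 − 5.300000) / (0.000169 − (-0.132293)) = 5.411620 − (0.000019)/(0.132462) = 5.411478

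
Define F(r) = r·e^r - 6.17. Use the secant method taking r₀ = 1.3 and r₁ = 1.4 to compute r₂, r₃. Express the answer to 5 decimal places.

1.45431, 1.44871

F(1.3) = -1.3999143, F(1.4) = -0.4927200
r₂ = 1.4000000 − (-0.4927200)·(1.4000000 − 1.3000000) / (-0.4927200 − (-1.3999143)) = 1.4000000 − (-0.0492720)/(0.9071943) = 1.4543125
F(1.4543125) = 0.0566957
r₃ = 1.4543125 − 0.0566957·(1.4543125 − 1.4000000) / (0.0566957 − (-0.4927200)) = 1.4543125 − (0.0030793)/(0.5494158) = 1.4487079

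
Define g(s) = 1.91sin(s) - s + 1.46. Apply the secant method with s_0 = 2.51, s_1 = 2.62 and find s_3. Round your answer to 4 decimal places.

g(2.51) = 0.077723, g(2.62) = -0.208320
s_2 = 2.620000 − (-0.208320)·(2.620000 − 2.510000) / (-0.208320 − 0.077723) = 2.620000 − (-0.022915)/(-0.286043) = 2.539889
g(2.539889) = 0.001262
s_3 = 2.539889 − 0.001262·(2.539889 − 2.620000) / (0.001262 − (-0.208320)) = 2.539889 − (-0.000101)/(0.209583) = 2.540371

2.5404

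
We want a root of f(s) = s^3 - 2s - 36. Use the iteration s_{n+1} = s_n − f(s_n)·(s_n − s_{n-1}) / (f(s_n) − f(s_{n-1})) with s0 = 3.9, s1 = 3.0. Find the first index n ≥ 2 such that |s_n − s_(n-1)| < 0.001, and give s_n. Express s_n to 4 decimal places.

f(3.9) = 15.519000, f(3.0) = -15.000000
s2 = 3.000000 − (-15.000000)·(-0.900000)/(-30.519000) = 3.442347;  |Δ| = 0.442347
f(3.442347) = -2.093720
s3 = 3.442347 − (-2.093720)·(0.442347)/(12.906280) = 3.514107;  |Δ| = 0.071760
f(3.514107) = 0.367316
s4 = 3.514107 − 0.367316·(0.071760)/(2.461035) = 3.503397;  |Δ| = 0.010710
f(3.503397) = -0.006839
s5 = 3.503397 − (-0.006839)·(-0.010710)/(-0.374155) = 3.503593;  |Δ| = 0.000196
|s5 − s4| = 0.000196 < 0.001

n = 5, s_n = 3.5036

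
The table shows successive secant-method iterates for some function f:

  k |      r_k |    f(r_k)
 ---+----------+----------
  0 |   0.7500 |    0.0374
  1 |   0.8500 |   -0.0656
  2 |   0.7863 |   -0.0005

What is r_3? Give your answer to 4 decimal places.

r_3 = 0.7863 − (-0.0005)·(0.7863 − 0.8500) / (-0.0005 − (-0.0656))
   = 0.7863 − (0.000032)/(0.065100) = 0.785811

0.7858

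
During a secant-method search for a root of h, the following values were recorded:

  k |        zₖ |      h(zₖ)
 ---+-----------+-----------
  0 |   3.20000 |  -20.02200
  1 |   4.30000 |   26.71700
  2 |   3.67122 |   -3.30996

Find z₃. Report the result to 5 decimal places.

z₃ = 3.67122 − (-3.30996)·(3.67122 − 4.30000) / (-3.30996 − 26.71700)
   = 3.67122 − (2.0812366)/(-30.0269600) = 3.7405323

3.74053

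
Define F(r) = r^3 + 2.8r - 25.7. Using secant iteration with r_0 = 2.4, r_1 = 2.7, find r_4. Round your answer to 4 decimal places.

F(2.4) = -5.156000, F(2.7) = 1.543000
r_2 = 2.700000 − 1.543000·(2.700000 − 2.400000) / (1.543000 − (-5.156000)) = 2.700000 − (0.462900)/(6.699000) = 2.630900
F(2.630900) = -0.123348
r_3 = 2.630900 − (-0.123348)·(2.630900 − 2.700000) / (-0.123348 − 1.543000) = 2.630900 − (0.008523)/(-1.666348) = 2.636015
F(2.636015) = -0.002607
r_4 = 2.636015 − (-0.002607)·(2.636015 − 2.630900) / (-0.002607 − (-0.123348)) = 2.636015 − (-0.000013)/(0.120740) = 2.636126

2.6361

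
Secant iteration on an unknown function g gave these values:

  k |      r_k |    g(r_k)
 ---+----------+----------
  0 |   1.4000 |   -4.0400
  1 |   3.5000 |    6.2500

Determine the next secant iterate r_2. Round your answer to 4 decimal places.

r_2 = 3.5000 − 6.2500·(3.5000 − 1.4000) / (6.2500 − (-4.0400))
   = 3.5000 − (13.125000)/(10.290000) = 2.224490

2.2245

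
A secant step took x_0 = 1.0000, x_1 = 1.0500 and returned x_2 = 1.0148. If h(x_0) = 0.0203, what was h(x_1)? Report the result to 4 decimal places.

The secant line through (1.0000, 0.0203) and (1.0500, h(x_1)) crosses zero at x_2 = 1.0148.
So (1.0000, 0.0203), (1.0500, h(x_1)), (1.0148, 0) are collinear:
h(x_1) = 0.0203 · (1.0500 − 1.0148) / (1.0000 − 1.0148) = 0.0203 · (0.035200)/(-0.014800) = -0.048281

-0.0483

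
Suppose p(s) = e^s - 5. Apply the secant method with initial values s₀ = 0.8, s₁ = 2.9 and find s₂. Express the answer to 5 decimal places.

1.16532

p(0.8) = -2.7744591, p(2.9) = 13.1741454
s₂ = 2.9000000 − 13.1741454·(2.9000000 − 0.8000000) / (13.1741454 − (-2.7744591)) = 2.9000000 − (27.6657053)/(15.9486044) = 1.1653212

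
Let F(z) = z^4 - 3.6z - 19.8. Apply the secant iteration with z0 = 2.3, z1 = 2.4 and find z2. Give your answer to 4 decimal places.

2.3020

F(2.3) = -0.095900, F(2.4) = 4.737600
z2 = 2.400000 − 4.737600·(2.400000 − 2.300000) / (4.737600 − (-0.095900)) = 2.400000 − (0.473760)/(4.833500) = 2.301984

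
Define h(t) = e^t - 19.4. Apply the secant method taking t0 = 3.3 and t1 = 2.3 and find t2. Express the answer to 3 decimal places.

2.850

h(3.3) = 7.71264, h(2.3) = -9.42582
t2 = 2.30000 − (-9.42582)·(2.30000 − 3.30000) / (-9.42582 − 7.71264) = 2.30000 − (9.42582)/(-17.13846) = 2.84998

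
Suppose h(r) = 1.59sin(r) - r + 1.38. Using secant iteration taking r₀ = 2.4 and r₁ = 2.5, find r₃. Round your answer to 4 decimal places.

2.4247

h(2.4) = 0.053986, h(2.5) = -0.168429
r₂ = 2.500000 − (-0.168429)·(2.500000 − 2.400000) / (-0.168429 − 0.053986) = 2.500000 − (-0.016843)/(-0.222416) = 2.424273
h(2.424273) = 0.000941
r₃ = 2.424273 − 0.000941·(2.424273 − 2.500000) / (0.000941 − (-0.168429)) = 2.424273 − (-0.000071)/(0.169371) = 2.424694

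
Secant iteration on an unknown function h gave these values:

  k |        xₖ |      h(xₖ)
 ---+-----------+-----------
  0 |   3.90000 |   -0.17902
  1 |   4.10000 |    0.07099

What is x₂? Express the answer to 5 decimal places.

4.04321

x₂ = 4.10000 − 0.07099·(4.10000 − 3.90000) / (0.07099 − (-0.17902))
   = 4.10000 − (0.0141980)/(0.2500100) = 4.0432103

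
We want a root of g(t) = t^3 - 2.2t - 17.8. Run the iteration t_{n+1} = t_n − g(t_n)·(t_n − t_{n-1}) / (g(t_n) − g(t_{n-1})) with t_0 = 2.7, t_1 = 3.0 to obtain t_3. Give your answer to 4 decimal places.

g(2.7) = -4.057000, g(3.0) = 2.600000
t_2 = 3.000000 − 2.600000·(3.000000 − 2.700000) / (2.600000 − (-4.057000)) = 3.000000 − (0.780000)/(6.657000) = 2.882830
g(2.882830) = -0.183863
t_3 = 2.882830 − (-0.183863)·(2.882830 − 3.000000) / (-0.183863 − 2.600000) = 2.882830 − (0.021543)/(-2.783863) = 2.890569

2.8906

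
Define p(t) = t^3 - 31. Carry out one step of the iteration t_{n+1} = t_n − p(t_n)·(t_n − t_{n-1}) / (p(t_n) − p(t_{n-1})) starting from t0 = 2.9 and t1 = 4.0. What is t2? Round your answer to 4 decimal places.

3.0836

p(2.9) = -6.611000, p(4.0) = 33.000000
t2 = 4.000000 − 33.000000·(4.000000 − 2.900000) / (33.000000 − (-6.611000)) = 4.000000 − (36.300000)/(39.611000) = 3.083588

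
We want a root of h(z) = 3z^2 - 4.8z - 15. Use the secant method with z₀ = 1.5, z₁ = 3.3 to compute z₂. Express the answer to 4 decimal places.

3.1094

h(1.5) = -15.450000, h(3.3) = 1.830000
z₂ = 3.300000 − 1.830000·(3.300000 − 1.500000) / (1.830000 − (-15.450000)) = 3.300000 − (3.294000)/(17.280000) = 3.109375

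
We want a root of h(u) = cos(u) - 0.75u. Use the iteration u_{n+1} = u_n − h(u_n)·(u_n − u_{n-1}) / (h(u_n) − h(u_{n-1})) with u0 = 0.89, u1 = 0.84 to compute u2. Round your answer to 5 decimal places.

0.86479

h(0.89) = -0.0380880, h(0.84) = 0.0374628
u2 = 0.8400000 − 0.0374628·(0.8400000 − 0.8900000) / (0.0374628 − (-0.0380880)) = 0.8400000 − (-0.0018731)/(0.0755508) = 0.8647931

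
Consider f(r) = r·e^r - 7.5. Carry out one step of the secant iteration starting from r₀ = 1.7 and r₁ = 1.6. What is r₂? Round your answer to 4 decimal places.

1.5692

f(1.7) = 1.805711, f(1.6) = 0.424852
r₂ = 1.600000 − 0.424852·(1.600000 − 1.700000) / (0.424852 − 1.805711) = 1.600000 − (-0.042485)/(-1.380859) = 1.569233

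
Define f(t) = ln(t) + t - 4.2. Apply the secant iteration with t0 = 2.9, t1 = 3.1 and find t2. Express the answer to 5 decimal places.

3.07645

f(2.9) = -0.2352893, f(3.1) = 0.0314021
t2 = 3.1000000 − 0.0314021·(3.1000000 − 2.9000000) / (0.0314021 − (-0.2352893)) = 3.1000000 − (0.0062804)/(0.2666914) = 3.0764506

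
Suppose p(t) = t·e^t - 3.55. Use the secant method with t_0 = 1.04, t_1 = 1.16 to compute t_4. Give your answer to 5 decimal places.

1.13783

p(1.04) = -0.6076143, p(1.16) = 0.1503226
t_2 = 1.1600000 − 0.1503226·(1.1600000 − 1.0400000) / (0.1503226 − (-0.6076143)) = 1.1600000 − (0.0180387)/(0.7579369) = 1.1362002
p(1.1362002) = -0.0108385
t_3 = 1.1362002 − (-0.0108385)·(1.1362002 − 1.1600000) / (-0.0108385 − 0.1503226) = 1.1362002 − (0.0002580)/(-0.1611611) = 1.1378008
p(1.1378008) = -0.0001755
t_4 = 1.1378008 − (-0.0001755)·(1.1378008 − 1.1362002) / (-0.0001755 − (-0.0108385)) = 1.1378008 − (-0.0000003)/(0.0106630) = 1.1378272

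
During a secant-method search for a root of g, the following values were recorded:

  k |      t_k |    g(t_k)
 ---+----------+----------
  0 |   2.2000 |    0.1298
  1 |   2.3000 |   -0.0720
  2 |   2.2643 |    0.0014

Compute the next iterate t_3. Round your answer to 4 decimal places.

t_3 = 2.2643 − 0.0014·(2.2643 − 2.3000) / (0.0014 − (-0.0720))
   = 2.2643 − (-0.000050)/(0.073400) = 2.264981

2.2650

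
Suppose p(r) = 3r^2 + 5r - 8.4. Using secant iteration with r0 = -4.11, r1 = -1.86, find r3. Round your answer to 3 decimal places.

p(-4.11) = 21.72630, p(-1.86) = -7.32120
r2 = -1.86000 − (-7.32120)·(-1.86000 − (-4.11000)) / (-7.32120 − 21.72630) = -1.86000 − (-16.47270)/(-29.04750) = -2.42710
p(-2.42710) = -2.86310
r3 = -2.42710 − (-2.86310)·(-2.42710 − (-1.86000)) / (-2.86310 − (-7.32120)) = -2.42710 − (1.62365)/(4.45810) = -2.79130

-2.791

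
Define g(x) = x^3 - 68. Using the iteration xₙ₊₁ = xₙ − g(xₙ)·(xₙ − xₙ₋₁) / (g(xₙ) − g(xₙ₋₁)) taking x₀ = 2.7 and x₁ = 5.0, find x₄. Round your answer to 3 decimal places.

g(2.7) = -48.31700, g(5.0) = 57.00000
x₂ = 5.00000 − 57.00000·(5.00000 − 2.70000) / (57.00000 − (-48.31700)) = 5.00000 − (131.10000)/(105.31700) = 3.75519
g(3.75519) = -15.04651
x₃ = 3.75519 − (-15.04651)·(3.75519 − 5.00000) / (-15.04651 − 57.00000) = 3.75519 − (18.73009)/(-72.04651) = 4.01516
g(4.01516) = -3.26961
x₄ = 4.01516 − (-3.26961)·(4.01516 − 3.75519) / (-3.26961 − (-15.04651)) = 4.01516 − (-0.85001)/(11.77690) = 4.08733

4.087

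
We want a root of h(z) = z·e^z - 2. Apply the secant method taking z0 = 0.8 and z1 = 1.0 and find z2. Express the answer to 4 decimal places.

h(0.8) = -0.219567, h(1.0) = 0.718282
z2 = 1.000000 − 0.718282·(1.000000 − 0.800000) / (0.718282 − (-0.219567)) = 1.000000 − (0.143656)/(0.937849) = 0.846824

0.8468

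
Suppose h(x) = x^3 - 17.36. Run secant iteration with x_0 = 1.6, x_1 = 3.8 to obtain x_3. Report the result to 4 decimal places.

2.4326

h(1.6) = -13.264000, h(3.8) = 37.512000
x_2 = 3.800000 − 37.512000·(3.800000 − 1.600000) / (37.512000 − (-13.264000)) = 3.800000 − (82.526400)/(50.776000) = 2.174697
h(2.174697) = -7.075194
x_3 = 2.174697 − (-7.075194)·(2.174697 − 3.800000) / (-7.075194 − 37.512000) = 2.174697 − (11.499337)/(-44.587194) = 2.432603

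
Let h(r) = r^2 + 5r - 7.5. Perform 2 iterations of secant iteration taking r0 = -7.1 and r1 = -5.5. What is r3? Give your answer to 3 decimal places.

h(-7.1) = 7.41000, h(-5.5) = -4.75000
r2 = -5.50000 − (-4.75000)·(-5.50000 − (-7.10000)) / (-4.75000 − 7.41000) = -5.50000 − (-7.60000)/(-12.16000) = -6.12500
h(-6.12500) = -0.60938
r3 = -6.12500 − (-0.60938)·(-6.12500 − (-5.50000)) / (-0.60938 − (-4.75000)) = -6.12500 − (0.38086)/(4.14062) = -6.21698

-6.217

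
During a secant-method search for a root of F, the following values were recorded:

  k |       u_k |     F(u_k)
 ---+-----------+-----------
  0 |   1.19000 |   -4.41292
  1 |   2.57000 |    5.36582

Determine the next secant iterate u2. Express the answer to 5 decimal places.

u2 = 2.57000 − 5.36582·(2.57000 − 1.19000) / (5.36582 − (-4.41292))
   = 2.57000 − (7.4048316)/(9.7787400) = 1.8127622

1.81276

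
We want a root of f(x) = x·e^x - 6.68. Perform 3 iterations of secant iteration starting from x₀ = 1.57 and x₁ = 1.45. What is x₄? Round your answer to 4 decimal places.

1.4962

f(1.57) = 0.866438, f(1.45) = -0.498484
x₂ = 1.450000 − (-0.498484)·(1.450000 − 1.570000) / (-0.498484 − 0.866438) = 1.450000 − (0.059818)/(-1.364922) = 1.493825
f(1.493825) = -0.026351
x₃ = 1.493825 − (-0.026351)·(1.493825 − 1.450000) / (-0.026351 − (-0.498484)) = 1.493825 − (-0.001155)/(0.472133) = 1.496271
f(1.496271) = 0.000865
x₄ = 1.496271 − 0.000865·(1.496271 − 1.493825) / (0.000865 − (-0.026351)) = 1.496271 − (0.000002)/(0.027216) = 1.496194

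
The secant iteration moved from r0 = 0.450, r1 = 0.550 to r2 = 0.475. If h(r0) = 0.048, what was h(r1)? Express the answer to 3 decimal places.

-0.144

The secant line through (0.450, 0.048) and (0.550, h(r1)) crosses zero at r2 = 0.475.
So (0.450, 0.048), (0.550, h(r1)), (0.475, 0) are collinear:
h(r1) = 0.048 · (0.550 − 0.475) / (0.450 − 0.475) = 0.048 · (0.07500)/(-0.02500) = -0.14400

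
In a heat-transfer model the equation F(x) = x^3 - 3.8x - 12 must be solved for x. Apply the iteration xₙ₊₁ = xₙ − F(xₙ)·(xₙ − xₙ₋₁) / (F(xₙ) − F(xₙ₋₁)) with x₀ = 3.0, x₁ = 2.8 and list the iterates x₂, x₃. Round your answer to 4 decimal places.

2.8321, 2.8344

F(3.0) = 3.600000, F(2.8) = -0.688000
x₂ = 2.800000 − (-0.688000)·(2.800000 − 3.000000) / (-0.688000 − 3.600000) = 2.800000 − (0.137600)/(-4.288000) = 2.832090
F(2.832090) = -0.046511
x₃ = 2.832090 − (-0.046511)·(2.832090 − 2.800000) / (-0.046511 − (-0.688000)) = 2.832090 − (-0.001493)/(0.641489) = 2.834416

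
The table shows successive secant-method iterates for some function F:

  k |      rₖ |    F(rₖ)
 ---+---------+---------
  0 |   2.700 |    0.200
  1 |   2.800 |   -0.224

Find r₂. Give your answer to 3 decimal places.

2.747

r₂ = 2.800 − (-0.224)·(2.800 − 2.700) / (-0.224 − 0.200)
   = 2.800 − (-0.02240)/(-0.42400) = 2.74717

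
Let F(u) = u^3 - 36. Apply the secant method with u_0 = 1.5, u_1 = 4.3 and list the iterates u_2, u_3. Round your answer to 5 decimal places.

F(1.5) = -32.6250000, F(4.3) = 43.5070000
u_2 = 4.3000000 − 43.5070000·(4.3000000 − 1.5000000) / (43.5070000 − (-32.6250000)) = 4.3000000 − (121.8196000)/(76.1320000) = 2.6998897
F(2.6998897) = -16.3194129
u_3 = 2.6998897 − (-16.3194129)·(2.6998897 − 4.3000000) / (-16.3194129 − 43.5070000) = 2.6998897 − (26.1128613)/(-59.8264129) = 3.1363668

2.69989, 3.13637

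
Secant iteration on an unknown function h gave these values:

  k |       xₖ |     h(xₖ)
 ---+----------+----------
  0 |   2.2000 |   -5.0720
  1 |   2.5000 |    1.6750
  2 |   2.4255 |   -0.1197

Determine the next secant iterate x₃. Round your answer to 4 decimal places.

x₃ = 2.4255 − (-0.1197)·(2.4255 − 2.5000) / (-0.1197 − 1.6750)
   = 2.4255 − (0.008918)/(-1.794700) = 2.430469

2.4305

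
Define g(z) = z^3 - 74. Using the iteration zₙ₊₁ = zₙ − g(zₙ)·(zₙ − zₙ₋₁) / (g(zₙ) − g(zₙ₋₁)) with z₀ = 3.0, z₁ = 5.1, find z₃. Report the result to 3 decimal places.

g(3.0) = -47.00000, g(5.1) = 58.65100
z₂ = 5.10000 − 58.65100·(5.10000 − 3.00000) / (58.65100 − (-47.00000)) = 5.10000 − (123.16710)/(105.65100) = 3.93421
g(3.93421) = -13.10636
z₃ = 3.93421 − (-13.10636)·(3.93421 − 5.10000) / (-13.10636 − 58.65100) = 3.93421 − (15.27929)/(-71.75736) = 4.14714

4.147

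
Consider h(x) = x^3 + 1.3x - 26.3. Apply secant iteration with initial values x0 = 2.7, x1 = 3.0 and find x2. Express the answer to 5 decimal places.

h(2.7) = -3.1070000, h(3.0) = 4.6000000
x2 = 3.0000000 − 4.6000000·(3.0000000 − 2.7000000) / (4.6000000 − (-3.1070000)) = 3.0000000 − (1.3800000)/(7.7070000) = 2.8209420

2.82094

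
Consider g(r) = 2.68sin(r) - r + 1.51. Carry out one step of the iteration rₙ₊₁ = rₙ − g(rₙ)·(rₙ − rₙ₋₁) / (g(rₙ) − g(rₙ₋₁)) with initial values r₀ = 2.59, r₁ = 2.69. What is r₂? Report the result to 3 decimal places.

g(2.59) = 0.32444, g(2.69) = -0.01045
r₂ = 2.69000 − (-0.01045)·(2.69000 − 2.59000) / (-0.01045 − 0.32444) = 2.69000 − (-0.00105)/(-0.33489) = 2.68688

2.687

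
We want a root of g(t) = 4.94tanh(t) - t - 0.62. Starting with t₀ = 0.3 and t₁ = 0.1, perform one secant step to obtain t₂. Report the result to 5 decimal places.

g(0.3) = 0.5190843, g(0.1) = -0.2276401
t₂ = 0.1000000 − (-0.2276401)·(0.1000000 − 0.3000000) / (-0.2276401 − 0.5190843) = 0.1000000 − (0.0455280)/(-0.7467244) = 0.1609703

0.16097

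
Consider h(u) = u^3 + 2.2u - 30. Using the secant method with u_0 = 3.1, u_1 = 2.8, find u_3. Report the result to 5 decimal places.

2.87183

h(3.1) = 6.6110000, h(2.8) = -1.8880000
u_2 = 2.8000000 − (-1.8880000)·(2.8000000 − 3.1000000) / (-1.8880000 − 6.6110000) = 2.8000000 − (0.5664000)/(-8.4990000) = 2.8666431
h(2.8666431) = -0.1363356
u_3 = 2.8666431 − (-0.1363356)·(2.8666431 − 2.8000000) / (-0.1363356 − (-1.8880000)) = 2.8666431 − (-0.0090858)/(1.7516644) = 2.8718301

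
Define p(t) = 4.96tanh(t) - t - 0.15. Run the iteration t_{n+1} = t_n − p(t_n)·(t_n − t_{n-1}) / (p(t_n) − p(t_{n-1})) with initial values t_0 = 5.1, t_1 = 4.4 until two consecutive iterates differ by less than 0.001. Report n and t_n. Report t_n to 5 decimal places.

n = 3, t_n = 4.80934

p(5.1) = -0.2903687, p(4.4) = 0.4085050
t_2 = 4.4000000 − 0.4085050·(-0.7000000)/(0.6988737) = 4.8091633;  |Δ| = 0.4091633
p(4.8091633) = 0.0001771
t_3 = 4.8091633 − 0.0001771·(0.4091633)/(-0.4083279) = 4.8093407;  |Δ| = 0.0001774
|t_3 − t_2| = 0.0001774 < 0.001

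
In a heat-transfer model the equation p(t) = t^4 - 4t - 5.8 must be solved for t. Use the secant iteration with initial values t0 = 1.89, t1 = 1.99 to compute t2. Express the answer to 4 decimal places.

p(1.89) = -0.600102, p(1.99) = 1.922392
t2 = 1.990000 − 1.922392·(1.990000 − 1.890000) / (1.922392 − (-0.600102)) = 1.990000 − (0.192239)/(2.522494) = 1.913790

1.9138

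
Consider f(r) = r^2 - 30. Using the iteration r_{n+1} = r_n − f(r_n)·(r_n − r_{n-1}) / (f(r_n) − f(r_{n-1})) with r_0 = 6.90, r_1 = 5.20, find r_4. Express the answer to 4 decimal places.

5.4772

f(6.90) = 17.610000, f(5.20) = -2.960000
r_2 = 5.200000 − (-2.960000)·(5.200000 − 6.900000) / (-2.960000 − 17.610000) = 5.200000 − (5.032000)/(-20.570000) = 5.444628
f(5.444628) = -0.356025
r_3 = 5.444628 − (-0.356025)·(5.444628 − 5.200000) / (-0.356025 − (-2.960000)) = 5.444628 − (-0.087094)/(2.603975) = 5.478075
f(5.478075) = 0.009301
r_4 = 5.478075 − 0.009301·(5.478075 − 5.444628) / (0.009301 − (-0.356025)) = 5.478075 − (0.000311)/(0.365325) = 5.477223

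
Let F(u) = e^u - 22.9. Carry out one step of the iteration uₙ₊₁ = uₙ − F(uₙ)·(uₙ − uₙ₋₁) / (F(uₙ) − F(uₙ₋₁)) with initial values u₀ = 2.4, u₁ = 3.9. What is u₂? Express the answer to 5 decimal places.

2.86419

F(2.4) = -11.8768236, F(3.9) = 26.5024491
u₂ = 3.9000000 − 26.5024491·(3.9000000 − 2.4000000) / (26.5024491 − (-11.8768236)) = 3.9000000 − (39.7536737)/(38.3792727) = 2.8641890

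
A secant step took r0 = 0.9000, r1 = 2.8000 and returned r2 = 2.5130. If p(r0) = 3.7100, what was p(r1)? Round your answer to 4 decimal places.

The secant line through (0.9000, 3.7100) and (2.8000, p(r1)) crosses zero at r2 = 2.5130.
So (0.9000, 3.7100), (2.8000, p(r1)), (2.5130, 0) are collinear:
p(r1) = 3.7100 · (2.8000 − 2.5130) / (0.9000 − 2.5130) = 3.7100 · (0.287000)/(-1.613000) = -0.660118

-0.6601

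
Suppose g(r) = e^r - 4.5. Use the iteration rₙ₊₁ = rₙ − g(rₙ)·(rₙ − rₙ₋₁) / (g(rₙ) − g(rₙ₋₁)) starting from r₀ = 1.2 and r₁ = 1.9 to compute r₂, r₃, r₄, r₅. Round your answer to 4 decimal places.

g(1.2) = -1.179883, g(1.9) = 2.185894
r₂ = 1.900000 − 2.185894·(1.900000 − 1.200000) / (2.185894 − (-1.179883)) = 1.900000 − (1.530126)/(3.365778) = 1.445387
g(1.445387) = -0.256506
r₃ = 1.445387 − (-0.256506)·(1.445387 − 1.900000) / (-0.256506 − 2.185894) = 1.445387 − (0.116611)/(-2.442400) = 1.493131
g(1.493131) = -0.048988
r₄ = 1.493131 − (-0.048988)·(1.493131 − 1.445387) / (-0.048988 − (-0.256506)) = 1.493131 − (-0.002339)/(0.207517) = 1.504402
g(1.504402) = 0.001463
r₅ = 1.504402 − 0.001463·(1.504402 − 1.493131) / (0.001463 − (-0.048988)) = 1.504402 − (0.000016)/(0.050451) = 1.504076

1.4454, 1.4931, 1.5044, 1.5041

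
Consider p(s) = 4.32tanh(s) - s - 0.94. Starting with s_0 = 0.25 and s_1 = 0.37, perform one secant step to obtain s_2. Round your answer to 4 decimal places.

p(0.25) = -0.131951, p(0.37) = 0.219244
s_2 = 0.370000 − 0.219244·(0.370000 − 0.250000) / (0.219244 − (-0.131951)) = 0.370000 − (0.026309)/(0.351196) = 0.295086

0.2951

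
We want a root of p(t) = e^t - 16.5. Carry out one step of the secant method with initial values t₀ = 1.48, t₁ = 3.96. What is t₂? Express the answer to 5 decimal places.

p(1.48) = -12.1070543, p(3.96) = 35.9573259
t₂ = 3.9600000 − 35.9573259·(3.9600000 − 1.4800000) / (35.9573259 − (-12.1070543)) = 3.9600000 − (89.1741684)/(48.0643803) = 2.1046933

2.10469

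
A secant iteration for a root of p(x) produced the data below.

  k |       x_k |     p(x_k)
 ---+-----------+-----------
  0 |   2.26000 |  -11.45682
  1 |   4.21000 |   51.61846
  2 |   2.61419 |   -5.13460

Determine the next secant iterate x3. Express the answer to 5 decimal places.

2.75857

x3 = 2.61419 − (-5.13460)·(2.61419 − 4.21000) / (-5.13460 − 51.61846)
   = 2.61419 − (8.1938460)/(-56.7530600) = 2.7585672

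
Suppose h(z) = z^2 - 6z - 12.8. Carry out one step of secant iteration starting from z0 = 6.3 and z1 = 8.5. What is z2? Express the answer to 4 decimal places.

7.5398

h(6.3) = -10.910000, h(8.5) = 8.450000
z2 = 8.500000 − 8.450000·(8.500000 − 6.300000) / (8.450000 − (-10.910000)) = 8.500000 − (18.590000)/(19.360000) = 7.539773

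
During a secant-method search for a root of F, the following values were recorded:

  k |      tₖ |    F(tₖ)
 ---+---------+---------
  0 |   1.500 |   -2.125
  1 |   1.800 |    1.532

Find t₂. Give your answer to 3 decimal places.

1.674

t₂ = 1.800 − 1.532·(1.800 − 1.500) / (1.532 − (-2.125))
   = 1.800 − (0.45960)/(3.65700) = 1.67432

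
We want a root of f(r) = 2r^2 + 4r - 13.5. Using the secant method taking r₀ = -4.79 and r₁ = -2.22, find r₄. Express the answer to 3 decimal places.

f(-4.79) = 13.22820, f(-2.22) = -12.52320
r₂ = -2.22000 − (-12.52320)·(-2.22000 − (-4.79000)) / (-12.52320 − 13.22820) = -2.22000 − (-32.18462)/(-25.75140) = -3.46982
f(-3.46982) = -3.29997
r₃ = -3.46982 − (-3.29997)·(-3.46982 − (-2.22000)) / (-3.29997 − (-12.52320)) = -3.46982 − (4.12438)/(9.22323) = -3.91699
f(-3.91699) = 1.51770
r₄ = -3.91699 − 1.51770·(-3.91699 − (-3.46982)) / (1.51770 − (-3.29997)) = -3.91699 − (-0.67867)/(4.81767) = -3.77612

-3.776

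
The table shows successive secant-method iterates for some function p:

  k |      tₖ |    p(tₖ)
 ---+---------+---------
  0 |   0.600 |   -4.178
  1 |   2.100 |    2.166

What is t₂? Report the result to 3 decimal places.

t₂ = 2.100 − 2.166·(2.100 − 0.600) / (2.166 − (-4.178))
   = 2.100 − (3.24900)/(6.34400) = 1.58786

1.588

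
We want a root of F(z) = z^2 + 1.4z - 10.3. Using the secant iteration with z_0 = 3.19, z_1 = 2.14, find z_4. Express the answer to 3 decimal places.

F(3.19) = 4.34210, F(2.14) = -2.72440
z_2 = 2.14000 − (-2.72440)·(2.14000 − 3.19000) / (-2.72440 − 4.34210) = 2.14000 − (2.86062)/(-7.06650) = 2.54481
F(2.54481) = -0.26118
z_3 = 2.54481 − (-0.26118)·(2.54481 − 2.14000) / (-0.26118 − (-2.72440)) = 2.54481 − (-0.10573)/(2.46322) = 2.58774
F(2.58774) = 0.01922
z_4 = 2.58774 − 0.01922·(2.58774 − 2.54481) / (0.01922 − (-0.26118)) = 2.58774 − (0.00082)/(0.28040) = 2.58480

2.585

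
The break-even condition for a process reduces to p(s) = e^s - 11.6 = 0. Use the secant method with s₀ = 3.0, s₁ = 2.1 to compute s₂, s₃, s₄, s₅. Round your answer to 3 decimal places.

p(3.0) = 8.48554, p(2.1) = -3.43383
s₂ = 2.10000 − (-3.43383)·(2.10000 − 3.00000) / (-3.43383 − 8.48554) = 2.10000 − (3.09045)/(-11.91937) = 2.35928
p(2.35928) = -1.01668
s₃ = 2.35928 − (-1.01668)·(2.35928 − 2.10000) / (-1.01668 − (-3.43383)) = 2.35928 − (-0.26360)/(2.41715) = 2.46833
p(2.46833) = 0.20278
s₄ = 2.46833 − 0.20278·(2.46833 − 2.35928) / (0.20278 − (-1.01668)) = 2.46833 − (0.02211)/(1.21945) = 2.45020
p(2.45020) = -0.00933
s₅ = 2.45020 − (-0.00933)·(2.45020 − 2.46833) / (-0.00933 − 0.20278) = 2.45020 − (0.00017)/(-0.21211) = 2.45100

2.359, 2.468, 2.450, 2.451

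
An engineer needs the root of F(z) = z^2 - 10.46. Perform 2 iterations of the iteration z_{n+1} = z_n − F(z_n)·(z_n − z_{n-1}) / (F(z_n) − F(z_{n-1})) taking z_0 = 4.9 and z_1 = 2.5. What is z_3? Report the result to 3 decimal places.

3.256

F(4.9) = 13.55000, F(2.5) = -4.21000
z_2 = 2.50000 − (-4.21000)·(2.50000 − 4.90000) / (-4.21000 − 13.55000) = 2.50000 − (10.10400)/(-17.76000) = 3.06892
F(3.06892) = -1.04174
z_3 = 3.06892 − (-1.04174)·(3.06892 − 2.50000) / (-1.04174 − (-4.21000)) = 3.06892 − (-0.59266)/(3.16826) = 3.25598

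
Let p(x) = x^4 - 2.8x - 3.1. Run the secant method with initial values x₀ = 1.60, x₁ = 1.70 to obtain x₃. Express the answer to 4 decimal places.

1.6698

p(1.60) = -1.026400, p(1.70) = 0.492100
x₂ = 1.700000 − 0.492100·(1.700000 − 1.600000) / (0.492100 − (-1.026400)) = 1.700000 − (0.049210)/(1.518500) = 1.667593
p(1.667593) = -0.036042
x₃ = 1.667593 − (-0.036042)·(1.667593 − 1.700000) / (-0.036042 − 0.492100) = 1.667593 − (0.001168)/(-0.528142) = 1.669805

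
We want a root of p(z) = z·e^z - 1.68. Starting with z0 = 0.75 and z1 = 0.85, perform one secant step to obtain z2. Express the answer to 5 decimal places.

0.77301

p(0.75) = -0.0922500, p(0.85) = 0.3086998
z2 = 0.8500000 − 0.3086998·(0.8500000 − 0.7500000) / (0.3086998 − (-0.0922500)) = 0.8500000 − (0.0308700)/(0.4009498) = 0.7730079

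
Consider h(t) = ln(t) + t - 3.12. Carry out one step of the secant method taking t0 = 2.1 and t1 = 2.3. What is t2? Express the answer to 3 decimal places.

h(2.1) = -0.27806, h(2.3) = 0.01291
t2 = 2.30000 − 0.01291·(2.30000 − 2.10000) / (0.01291 − (-0.27806)) = 2.30000 − (0.00258)/(0.29097) = 2.29113

2.291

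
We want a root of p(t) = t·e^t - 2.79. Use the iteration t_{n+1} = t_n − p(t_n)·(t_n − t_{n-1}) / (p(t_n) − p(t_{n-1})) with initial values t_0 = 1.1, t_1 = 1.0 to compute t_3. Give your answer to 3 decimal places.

1.013

p(1.1) = 0.51458, p(1.0) = -0.07172
t_2 = 1.00000 − (-0.07172)·(1.00000 − 1.10000) / (-0.07172 − 0.51458) = 1.00000 − (0.00717)/(-0.58630) = 1.01223
p(1.01223) = -0.00460
t_3 = 1.01223 − (-0.00460)·(1.01223 − 1.00000) / (-0.00460 − (-0.07172)) = 1.01223 − (-0.00006)/(0.06712) = 1.01307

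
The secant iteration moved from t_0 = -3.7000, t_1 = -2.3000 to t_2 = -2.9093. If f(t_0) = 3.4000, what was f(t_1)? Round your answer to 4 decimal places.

-2.6200

The secant line through (-3.7000, 3.4000) and (-2.3000, f(t_1)) crosses zero at t_2 = -2.9093.
So (-3.7000, 3.4000), (-2.3000, f(t_1)), (-2.9093, 0) are collinear:
f(t_1) = 3.4000 · (-2.3000 − (-2.9093)) / (-3.7000 − (-2.9093)) = 3.4000 · (0.609300)/(-0.790700) = -2.619982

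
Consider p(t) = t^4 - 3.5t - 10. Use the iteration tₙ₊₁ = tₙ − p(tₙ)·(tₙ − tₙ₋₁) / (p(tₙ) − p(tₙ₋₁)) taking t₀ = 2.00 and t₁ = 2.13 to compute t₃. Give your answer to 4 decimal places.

p(2.00) = -1.000000, p(2.13) = 3.128462
t₂ = 2.130000 − 3.128462·(2.130000 − 2.000000) / (3.128462 − (-1.000000)) = 2.130000 − (0.406700)/(4.128462) = 2.031489
p(2.031489) = -0.078524
t₃ = 2.031489 − (-0.078524)·(2.031489 − 2.130000) / (-0.078524 − 3.128462) = 2.031489 − (0.007735)/(-3.206985) = 2.033901

2.0339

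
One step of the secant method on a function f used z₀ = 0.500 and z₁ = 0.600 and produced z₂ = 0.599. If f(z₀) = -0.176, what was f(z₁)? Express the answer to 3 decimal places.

0.002

The secant line through (0.500, -0.176) and (0.600, f(z₁)) crosses zero at z₂ = 0.599.
So (0.500, -0.176), (0.600, f(z₁)), (0.599, 0) are collinear:
f(z₁) = -0.176 · (0.600 − 0.599) / (0.500 − 0.599) = -0.176 · (0.00100)/(-0.09900) = 0.00178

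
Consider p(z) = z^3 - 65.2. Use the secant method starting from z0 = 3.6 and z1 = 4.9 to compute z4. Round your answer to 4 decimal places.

p(3.6) = -18.544000, p(4.9) = 52.449000
z2 = 4.900000 − 52.449000·(4.900000 − 3.600000) / (52.449000 − (-18.544000)) = 4.900000 − (68.183700)/(70.993000) = 3.939572
p(3.939572) = -4.056969
z3 = 3.939572 − (-4.056969)·(3.939572 − 4.900000) / (-4.056969 − 52.449000) = 3.939572 − (3.896429)/(-56.505969) = 4.008528
p(4.008528) = -0.789804
z4 = 4.008528 − (-0.789804)·(4.008528 − 3.939572) / (-0.789804 − (-4.056969)) = 4.008528 − (-0.054462)/(3.267165) = 4.025197

4.0252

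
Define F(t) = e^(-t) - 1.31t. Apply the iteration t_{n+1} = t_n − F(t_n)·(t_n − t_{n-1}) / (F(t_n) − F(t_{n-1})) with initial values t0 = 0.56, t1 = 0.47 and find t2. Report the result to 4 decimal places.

0.4749

F(0.56) = -0.162391, F(0.47) = 0.009302
t2 = 0.470000 − 0.009302·(0.470000 − 0.560000) / (0.009302 − (-0.162391)) = 0.470000 − (-0.000837)/(0.171693) = 0.474876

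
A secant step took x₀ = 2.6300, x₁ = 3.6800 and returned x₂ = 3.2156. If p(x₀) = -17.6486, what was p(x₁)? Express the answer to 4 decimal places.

13.9959

The secant line through (2.6300, -17.6486) and (3.6800, p(x₁)) crosses zero at x₂ = 3.2156.
So (2.6300, -17.6486), (3.6800, p(x₁)), (3.2156, 0) are collinear:
p(x₁) = -17.6486 · (3.6800 − 3.2156) / (2.6300 − 3.2156) = -17.6486 · (0.464400)/(-0.585600) = 13.995918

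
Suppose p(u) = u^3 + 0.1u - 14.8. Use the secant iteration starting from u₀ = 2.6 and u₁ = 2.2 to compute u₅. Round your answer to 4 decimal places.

p(2.6) = 3.036000, p(2.2) = -3.932000
u₂ = 2.200000 − (-3.932000)·(2.200000 − 2.600000) / (-3.932000 − 3.036000) = 2.200000 − (1.572800)/(-6.968000) = 2.425718
p(2.425718) = -0.284250
u₃ = 2.425718 − (-0.284250)·(2.425718 − 2.200000) / (-0.284250 − (-3.932000)) = 2.425718 − (-0.064160)/(3.647750) = 2.443307
p(2.443307) = 0.030252
u₄ = 2.443307 − 0.030252·(2.443307 − 2.425718) / (0.030252 − (-0.284250)) = 2.443307 − (0.000532)/(0.314502) = 2.441615
p(2.441615) = -0.000197
u₅ = 2.441615 − (-0.000197)·(2.441615 − 2.443307) / (-0.000197 − 0.030252) = 2.441615 − (0.000000)/(-0.030449) = 2.441626

2.4416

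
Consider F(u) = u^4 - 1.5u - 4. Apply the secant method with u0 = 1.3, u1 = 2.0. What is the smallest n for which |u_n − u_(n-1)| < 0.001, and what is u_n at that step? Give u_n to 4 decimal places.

F(1.3) = -3.093900, F(2.0) = 9.000000
u2 = 2.000000 − 9.000000·(0.700000)/(12.093900) = 1.479076;  |Δ| = 0.520924
F(1.479076) = -1.432730
u3 = 1.479076 − (-1.432730)·(-0.520924)/(-10.432730) = 1.550615;  |Δ| = 0.071539
F(1.550615) = -0.544752
u4 = 1.550615 − (-0.544752)·(0.071539)/(0.887977) = 1.594502;  |Δ| = 0.043887
F(1.594502) = 0.072231
u5 = 1.594502 − 0.072231·(0.043887)/(0.616983) = 1.589364;  |Δ| = 0.005138
F(1.589364) = -0.002975
u6 = 1.589364 − (-0.002975)·(-0.005138)/(-0.075206) = 1.589567;  |Δ| = 0.000203
|u6 − u5| = 0.000203 < 0.001

n = 6, u_n = 1.5896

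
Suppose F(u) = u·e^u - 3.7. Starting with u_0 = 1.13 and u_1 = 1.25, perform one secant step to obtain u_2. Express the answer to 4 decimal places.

1.1580

F(1.13) = -0.201908, F(1.25) = 0.662929
u_2 = 1.250000 − 0.662929·(1.250000 − 1.130000) / (0.662929 − (-0.201908)) = 1.250000 − (0.079551)/(0.864837) = 1.158016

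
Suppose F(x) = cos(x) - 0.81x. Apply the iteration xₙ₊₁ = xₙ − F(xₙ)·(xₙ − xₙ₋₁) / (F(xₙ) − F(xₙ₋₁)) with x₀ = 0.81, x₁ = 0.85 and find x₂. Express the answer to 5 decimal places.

0.83158

F(0.81) = 0.0333984, F(0.85) = -0.0285169
x₂ = 0.8500000 − (-0.0285169)·(0.8500000 − 0.8100000) / (-0.0285169 − 0.0333984) = 0.8500000 − (-0.0011407)/(-0.0619153) = 0.8315769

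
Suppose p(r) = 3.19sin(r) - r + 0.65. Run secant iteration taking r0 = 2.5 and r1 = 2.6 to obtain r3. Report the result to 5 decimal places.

2.51655

p(2.5) = 0.0591261, p(2.6) = -0.3055506
r2 = 2.6000000 − (-0.3055506)·(2.6000000 − 2.5000000) / (-0.3055506 − 0.0591261) = 2.6000000 − (-0.0305551)/(-0.3646768) = 2.5162133
p(2.5162133) = 0.0012282
r3 = 2.5162133 − 0.0012282·(2.5162133 − 2.6000000) / (0.0012282 − (-0.3055506)) = 2.5162133 − (-0.0001029)/(0.3067789) = 2.5165488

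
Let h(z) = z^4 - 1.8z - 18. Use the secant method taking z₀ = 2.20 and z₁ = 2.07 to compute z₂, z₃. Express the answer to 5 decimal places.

h(2.20) = 1.4656000, h(2.07) = -3.3656320
z₂ = 2.0700000 − (-3.3656320)·(2.0700000 − 2.2000000) / (-3.3656320 − 1.4656000) = 2.0700000 − (0.4375322)/(-4.8312320) = 2.1605633
h(2.1605633) = -0.0984759
z₃ = 2.1605633 − (-0.0984759)·(2.1605633 − 2.0700000) / (-0.0984759 − (-3.3656320)) = 2.1605633 − (-0.0089183)/(3.2671561) = 2.1632929

2.16056, 2.16329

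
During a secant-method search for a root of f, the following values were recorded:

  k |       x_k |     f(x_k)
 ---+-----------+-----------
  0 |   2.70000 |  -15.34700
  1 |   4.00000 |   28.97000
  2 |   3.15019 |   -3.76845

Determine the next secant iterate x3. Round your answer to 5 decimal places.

3.24801

x3 = 3.15019 − (-3.76845)·(3.15019 − 4.00000) / (-3.76845 − 28.97000)
   = 3.15019 − (3.2024665)/(-32.7384500) = 3.2480097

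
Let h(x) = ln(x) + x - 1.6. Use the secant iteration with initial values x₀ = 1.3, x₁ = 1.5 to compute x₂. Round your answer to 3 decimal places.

1.322

h(1.3) = -0.03764, h(1.5) = 0.30547
x₂ = 1.50000 − 0.30547·(1.50000 − 1.30000) / (0.30547 − (-0.03764)) = 1.50000 − (0.06109)/(0.34310) = 1.32194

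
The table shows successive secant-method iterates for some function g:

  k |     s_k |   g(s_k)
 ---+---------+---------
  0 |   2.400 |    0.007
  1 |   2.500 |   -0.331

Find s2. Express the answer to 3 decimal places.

2.402

s2 = 2.500 − (-0.331)·(2.500 − 2.400) / (-0.331 − 0.007)
   = 2.500 − (-0.03310)/(-0.33800) = 2.40207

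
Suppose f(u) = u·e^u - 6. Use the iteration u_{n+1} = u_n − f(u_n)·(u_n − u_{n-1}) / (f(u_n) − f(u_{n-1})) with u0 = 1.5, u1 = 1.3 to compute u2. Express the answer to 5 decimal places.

1.42599

f(1.5) = 0.7225336, f(1.3) = -1.2299143
u2 = 1.3000000 − (-1.2299143)·(1.3000000 − 1.5000000) / (-1.2299143 − 0.7225336) = 1.3000000 − (0.2459829)/(-1.9524479) = 1.4259869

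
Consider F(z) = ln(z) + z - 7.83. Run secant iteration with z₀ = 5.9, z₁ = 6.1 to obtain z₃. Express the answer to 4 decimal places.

6.0328

F(5.9) = -0.155048, F(6.1) = 0.078289
z₂ = 6.100000 − 0.078289·(6.100000 − 5.900000) / (0.078289 − (-0.155048)) = 6.100000 − (0.015658)/(0.233336) = 6.032896
F(6.032896) = 0.000123
z₃ = 6.032896 − 0.000123·(6.032896 − 6.100000) / (0.000123 − 0.078289) = 6.032896 − (-0.000008)/(-0.078165) = 6.032790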